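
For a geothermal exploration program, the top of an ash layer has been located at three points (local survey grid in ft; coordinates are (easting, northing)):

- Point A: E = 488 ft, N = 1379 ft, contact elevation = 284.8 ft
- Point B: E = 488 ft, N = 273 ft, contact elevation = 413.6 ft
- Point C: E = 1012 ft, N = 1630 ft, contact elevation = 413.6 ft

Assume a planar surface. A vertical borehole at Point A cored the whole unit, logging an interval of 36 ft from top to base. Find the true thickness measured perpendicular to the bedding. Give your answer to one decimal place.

34.3 ft

Let the plane be z = a·E + b·N + c.
Point B−Point A: 0a − 1106b = 128.8;  Point C−Point A: 524a + 251b = 128.8.
Solving gives a = 0.30158, b = −0.11646.
|∇z| = √(a²+b²) = 0.32329, so dip δ = arctan(0.32329) = 17.92°.
True thickness = vertical thickness × cos δ = 36 × cos 17.92° = 34.3 ft.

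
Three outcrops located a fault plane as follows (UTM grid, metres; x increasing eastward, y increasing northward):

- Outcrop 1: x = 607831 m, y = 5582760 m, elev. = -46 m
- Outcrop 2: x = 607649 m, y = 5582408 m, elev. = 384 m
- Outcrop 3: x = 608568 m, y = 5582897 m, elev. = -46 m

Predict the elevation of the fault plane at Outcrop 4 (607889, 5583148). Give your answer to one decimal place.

Let the plane be z = a·x + b·y + c.
Outcrop 2−Outcrop 1: −182a − 352b = 430;  Outcrop 3−Outcrop 1: 737a + 137b = 0.
Solving gives a = 0.251226065, b = −1.351486204.
Then c = -46 − a·607831 − b·5582760 = 7392274.13.
At (607889, 5583148): z = 152717.6 − 7545547.5 + 7392274.13 = -555.8 m.

-555.8 m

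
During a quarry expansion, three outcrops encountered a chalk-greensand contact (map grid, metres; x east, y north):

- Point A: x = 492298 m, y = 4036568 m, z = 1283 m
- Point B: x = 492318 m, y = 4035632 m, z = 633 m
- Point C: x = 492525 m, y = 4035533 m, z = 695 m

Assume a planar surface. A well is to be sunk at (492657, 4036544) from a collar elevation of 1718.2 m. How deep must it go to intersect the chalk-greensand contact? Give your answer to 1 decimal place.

223.1 m

Let the plane be z = a·x + b·y + c.
Point B−Point A: 20a − 936b = −650;  Point C−Point A: 227a − 1035b = −588.
Solving gives a = 0.638164070, b = 0.708080429.
Then c = 1283 − a·492298 − b·4036568 = −3171098.70.
At (492657, 4036544): z_contact = 314396.00 + 2858197.81 − 3171098.70 = 1495.11 m.
Depth below ground = 1718.2 − 1495.11 = 223.1 m.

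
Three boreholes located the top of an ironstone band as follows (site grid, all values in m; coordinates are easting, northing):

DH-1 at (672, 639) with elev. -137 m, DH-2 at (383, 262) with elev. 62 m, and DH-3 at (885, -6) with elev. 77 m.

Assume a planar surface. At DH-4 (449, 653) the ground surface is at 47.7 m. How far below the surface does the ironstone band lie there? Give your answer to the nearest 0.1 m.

150.3 m

Two edge vectors: DH-1→DH-2 = (-289, -377, 199), DH-1→DH-3 = (213, -645, 214).
Normal n = (DH-1→DH-2) × (DH-1→DH-3) = (47677, 104233, 266706).
So ∂z/∂easting = −n_x/n_z = −0.17876 and ∂z/∂northing = −n_y/n_z = −0.39082.
Intercept c from DH-1: -137 + 120.13 + 249.73 = 232.86.
At (449, 653): z_contact = −80.26 − 255.20 + 232.86 = -102.61 m.
Depth below ground = 47.7 − (-102.61) = 150.3 m.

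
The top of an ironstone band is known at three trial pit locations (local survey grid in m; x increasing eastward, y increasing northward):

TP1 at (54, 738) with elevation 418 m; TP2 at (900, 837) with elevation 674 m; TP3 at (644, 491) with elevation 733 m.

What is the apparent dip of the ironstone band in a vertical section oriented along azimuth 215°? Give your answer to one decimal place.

Two edge vectors: TP1→TP2 = (846, 99, 256), TP1→TP3 = (590, -247, 315).
Normal n = (TP1→TP2) × (TP1→TP3) = (94417, -115450, -267372).
So ∂z/∂x = −n_x/n_z = 0.35313 and ∂z/∂y = −n_y/n_z = −0.43180.
Unit vector along 215° is (sin 215°, cos 215°) = (-0.5736, -0.8192).
Slope in that direction = a·(-0.5736) + b·(-0.8192) = 0.15116.
Apparent dip = arctan|0.15116| = 8.6° (true dip is 29.2°, so apparent ≤ true as expected).

8.6°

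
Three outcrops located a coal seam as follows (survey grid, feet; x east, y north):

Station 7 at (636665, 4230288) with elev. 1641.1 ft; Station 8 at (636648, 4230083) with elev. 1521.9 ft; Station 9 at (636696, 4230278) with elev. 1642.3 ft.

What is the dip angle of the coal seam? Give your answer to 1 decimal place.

31.2°

Let the plane be z = a·x + b·y + c.
Station 8−Station 7: −17a − 205b = −119.2;  Station 9−Station 7: 31a − 10b = 1.2.
Solving gives a = 0.22038, b = 0.56319.
Gradient magnitude |∇z| = √(a² + b²) = √(0.04857 + 0.31718) = 0.60477.
True dip = arctan(0.60477) = 31.2°, dipping toward SSW (azimuth ≈ 201°).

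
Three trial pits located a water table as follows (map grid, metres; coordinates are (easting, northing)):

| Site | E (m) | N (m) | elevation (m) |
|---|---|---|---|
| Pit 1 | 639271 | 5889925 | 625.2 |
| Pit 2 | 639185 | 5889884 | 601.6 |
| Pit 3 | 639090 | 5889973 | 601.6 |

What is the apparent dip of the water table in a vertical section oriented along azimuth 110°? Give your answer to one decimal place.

Two edge vectors: Pit 1→Pit 2 = (-86, -41, -23.6), Pit 1→Pit 3 = (-181, 48, -23.6).
Normal n = (Pit 1→Pit 2) × (Pit 1→Pit 3) = (2100.4, 2242, -11549).
So ∂z/∂E = −n_x/n_z = 0.18187 and ∂z/∂N = −n_y/n_z = 0.19413.
Unit vector along 110° is (sin 110°, cos 110°) = (0.9397, -0.3420).
Slope in that direction = a·(0.9397) + b·(-0.3420) = 0.10450.
Apparent dip = arctan|0.10450| = 6.0° (true dip is 14.9°, so apparent ≤ true as expected).

6.0°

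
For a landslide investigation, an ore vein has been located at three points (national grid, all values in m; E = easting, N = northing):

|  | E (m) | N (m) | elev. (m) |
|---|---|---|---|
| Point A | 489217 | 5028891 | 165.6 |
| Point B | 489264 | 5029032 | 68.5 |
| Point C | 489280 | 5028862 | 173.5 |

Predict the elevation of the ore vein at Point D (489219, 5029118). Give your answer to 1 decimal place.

21.5 m

Two edge vectors: Point A→Point B = (47, 141, -97.1), Point A→Point C = (63, -29, 7.9).
Normal n = (Point A→Point B) × (Point A→Point C) = (-1702, -6488.6, -10246).
So ∂z/∂E = −n_x/n_z = −0.166113605 and ∂z/∂N = −n_y/n_z = −0.633281280.
Intercept c from Point A: 165.6 + 81265.60 + 3184702.53 = 3266133.73.
At (489219, 5029118): z = −81265.9 − 3184846.3 + 3266133.73 = 21.5 m.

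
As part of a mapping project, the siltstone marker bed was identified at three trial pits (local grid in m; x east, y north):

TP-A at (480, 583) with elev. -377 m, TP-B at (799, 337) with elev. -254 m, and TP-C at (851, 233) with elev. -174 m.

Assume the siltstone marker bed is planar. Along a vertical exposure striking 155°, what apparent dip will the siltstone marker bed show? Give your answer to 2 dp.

35.28°

Two edge vectors: TP-A→TP-B = (319, -246, 123), TP-A→TP-C = (371, -350, 203).
Normal n = (TP-A→TP-B) × (TP-A→TP-C) = (-6888, -19124, -20384).
So ∂z/∂x = −n_x/n_z = −0.33791 and ∂z/∂y = −n_y/n_z = −0.93819.
Unit vector along 155° is (sin 155°, cos 155°) = (0.4226, -0.9063).
Slope in that direction = a·(0.4226) + b·(-0.9063) = 0.70748.
Apparent dip = arctan|0.70748| = 35.28° (true dip is 44.9°, so apparent ≤ true as expected).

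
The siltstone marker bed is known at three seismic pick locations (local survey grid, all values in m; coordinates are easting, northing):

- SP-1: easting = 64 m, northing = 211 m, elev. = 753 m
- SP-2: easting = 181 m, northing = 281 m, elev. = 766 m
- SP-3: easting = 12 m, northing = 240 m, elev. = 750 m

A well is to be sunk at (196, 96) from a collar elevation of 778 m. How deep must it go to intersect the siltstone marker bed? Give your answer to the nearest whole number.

19 m

Let the plane be z = a·easting + b·northing + c.
SP-2−SP-1: 117a + 70b = 13;  SP-3−SP-1: −52a + 29b = −3.
Solving gives a = 0.08346, b = 0.04621.
Then c = 753 − a·64 − b·211 = 737.91.
At (196, 96): z_contact = 16.4 + 4.4 + 737.91 = 758.7 m.
Depth below ground = 778 − 758.7 = 19 m.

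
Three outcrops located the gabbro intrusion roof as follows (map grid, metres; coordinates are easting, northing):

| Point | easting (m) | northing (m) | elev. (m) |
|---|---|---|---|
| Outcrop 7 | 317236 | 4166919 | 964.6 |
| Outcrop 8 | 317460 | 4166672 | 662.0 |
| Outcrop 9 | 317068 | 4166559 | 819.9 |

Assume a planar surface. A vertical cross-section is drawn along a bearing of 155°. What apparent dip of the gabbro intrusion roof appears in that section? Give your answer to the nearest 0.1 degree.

Let the plane be z = a·easting + b·northing + c.
Outcrop 8−Outcrop 7: 224a − 247b = −302.6;  Outcrop 9−Outcrop 7: −168a − 360b = −144.7.
Solving gives a = −0.59929, b = 0.68161.
Unit vector along 155° is (sin 155°, cos 155°) = (0.4226, -0.9063).
Slope in that direction = a·(0.4226) + b·(-0.9063) = −0.87102.
Apparent dip = arctan|0.87102| = 41.1° (true dip is 42.2°, so apparent ≤ true as expected).

41.1°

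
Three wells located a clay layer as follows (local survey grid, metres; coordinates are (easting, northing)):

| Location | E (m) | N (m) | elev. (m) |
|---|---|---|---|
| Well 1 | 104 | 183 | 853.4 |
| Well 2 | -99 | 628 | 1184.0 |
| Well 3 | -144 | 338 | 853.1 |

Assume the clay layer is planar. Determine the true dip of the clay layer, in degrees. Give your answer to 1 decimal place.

50.8°

Two edge vectors: Well 1→Well 2 = (-203, 445, 330.6), Well 1→Well 3 = (-248, 155, -0.3).
Normal n = (Well 1→Well 2) × (Well 1→Well 3) = (-51376.5, -82049.7, 78895).
So ∂z/∂E = −n_x/n_z = 0.65120 and ∂z/∂N = −n_y/n_z = 1.03999.
Gradient magnitude |∇z| = √(a² + b²) = √(0.42406 + 1.08157) = 1.22704.
True dip = arctan(1.22704) = 50.8°, dipping toward SSW (azimuth ≈ 212°).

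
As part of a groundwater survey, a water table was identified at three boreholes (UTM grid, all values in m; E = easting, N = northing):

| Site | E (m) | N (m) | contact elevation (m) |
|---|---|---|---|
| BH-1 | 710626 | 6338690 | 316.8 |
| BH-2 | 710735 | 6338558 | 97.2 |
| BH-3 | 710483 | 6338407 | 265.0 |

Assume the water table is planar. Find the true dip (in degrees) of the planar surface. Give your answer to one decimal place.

53.2°

Let the plane be z = a·E + b·N + c.
BH-2−BH-1: 109a − 132b = −219.6;  BH-3−BH-1: −143a − 283b = −51.8.
Solving gives a = −1.11235, b = 0.74511.
Gradient magnitude |∇z| = √(a² + b²) = √(1.23731 + 0.55519) = 1.33884.
True dip = arctan(1.33884) = 53.2°, dipping toward SE (azimuth ≈ 124°).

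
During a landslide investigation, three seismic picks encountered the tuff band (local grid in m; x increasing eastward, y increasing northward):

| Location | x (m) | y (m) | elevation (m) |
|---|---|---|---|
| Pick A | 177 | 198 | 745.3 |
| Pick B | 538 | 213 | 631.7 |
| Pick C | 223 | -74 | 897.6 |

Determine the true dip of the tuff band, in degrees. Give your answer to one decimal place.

Two edge vectors: Pick A→Pick B = (361, 15, -113.6), Pick A→Pick C = (46, -272, 152.3).
Normal n = (Pick A→Pick B) × (Pick A→Pick C) = (-28614.7, -60205.9, -98882).
So ∂z/∂x = −n_x/n_z = −0.28938 and ∂z/∂y = −n_y/n_z = −0.60887.
Gradient magnitude |∇z| = √(a² + b²) = √(0.08374 + 0.37072) = 0.67414.
True dip = arctan(0.67414) = 34.0°, dipping toward NNE (azimuth ≈ 025°).

34.0°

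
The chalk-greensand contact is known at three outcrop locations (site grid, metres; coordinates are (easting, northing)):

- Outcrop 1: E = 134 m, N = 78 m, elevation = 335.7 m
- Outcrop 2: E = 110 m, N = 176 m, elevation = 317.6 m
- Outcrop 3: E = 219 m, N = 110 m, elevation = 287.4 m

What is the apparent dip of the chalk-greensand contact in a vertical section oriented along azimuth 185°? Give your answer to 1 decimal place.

18.5°

Two edge vectors: Outcrop 1→Outcrop 2 = (-24, 98, -18.1), Outcrop 1→Outcrop 3 = (85, 32, -48.3).
Normal n = (Outcrop 1→Outcrop 2) × (Outcrop 1→Outcrop 3) = (-4154.2, -2697.7, -9098).
So ∂z/∂E = −n_x/n_z = −0.45661 and ∂z/∂N = −n_y/n_z = −0.29652.
Unit vector along 185° is (sin 185°, cos 185°) = (-0.0872, -0.9962).
Slope in that direction = a·(-0.0872) + b·(-0.9962) = 0.33518.
Apparent dip = arctan|0.33518| = 18.5° (true dip is 28.6°, so apparent ≤ true as expected).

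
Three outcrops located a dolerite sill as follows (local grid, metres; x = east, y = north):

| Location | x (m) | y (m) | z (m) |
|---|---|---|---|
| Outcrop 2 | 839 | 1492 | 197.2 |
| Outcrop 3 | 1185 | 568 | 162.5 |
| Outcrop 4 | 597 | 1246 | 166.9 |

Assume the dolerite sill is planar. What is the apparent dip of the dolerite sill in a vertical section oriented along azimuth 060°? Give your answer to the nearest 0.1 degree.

Let the plane be z = a·x + b·y + c.
Outcrop 3−Outcrop 2: 346a − 924b = −34.7;  Outcrop 4−Outcrop 2: −242a − 246b = −30.3.
Solving gives a = 0.06304, b = 0.06116.
Unit vector along 060° is (sin 60°, cos 60°) = (0.8660, 0.5000).
Slope in that direction = a·(0.8660) + b·(0.5000) = 0.08517.
Apparent dip = arctan|0.08517| = 4.9° (true dip is 5.0°, so apparent ≤ true as expected).

4.9°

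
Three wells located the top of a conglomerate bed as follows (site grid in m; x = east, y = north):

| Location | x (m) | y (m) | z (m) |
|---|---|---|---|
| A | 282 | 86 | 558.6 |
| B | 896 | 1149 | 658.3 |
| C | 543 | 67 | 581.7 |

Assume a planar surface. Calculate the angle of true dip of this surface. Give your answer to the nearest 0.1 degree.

5.7°

Let the plane be z = a·x + b·y + c.
B−A: 614a + 1063b = 99.7;  C−A: 261a − 19b = 23.1.
Solving gives a = 0.09149, b = 0.04095.
Gradient magnitude |∇z| = √(a² + b²) = √(0.00837 + 0.00168) = 0.10023.
True dip = arctan(0.10023) = 5.7°, dipping toward WSW (azimuth ≈ 246°).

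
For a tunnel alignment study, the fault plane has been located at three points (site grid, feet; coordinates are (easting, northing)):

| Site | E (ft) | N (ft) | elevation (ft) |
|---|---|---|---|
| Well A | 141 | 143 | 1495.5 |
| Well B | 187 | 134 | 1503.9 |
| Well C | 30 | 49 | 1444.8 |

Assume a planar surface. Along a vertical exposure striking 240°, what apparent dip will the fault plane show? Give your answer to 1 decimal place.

Let the plane be z = a·E + b·N + c.
Well B−Well A: 46a − 9b = 8.4;  Well C−Well A: −111a − 94b = −50.7.
Solving gives a = 0.23406, b = 0.26297.
Unit vector along 240° is (sin 240°, cos 240°) = (-0.8660, -0.5000).
Slope in that direction = a·(-0.8660) + b·(-0.5000) = −0.33419.
Apparent dip = arctan|0.33419| = 18.5° (true dip is 19.4°, so apparent ≤ true as expected).

18.5°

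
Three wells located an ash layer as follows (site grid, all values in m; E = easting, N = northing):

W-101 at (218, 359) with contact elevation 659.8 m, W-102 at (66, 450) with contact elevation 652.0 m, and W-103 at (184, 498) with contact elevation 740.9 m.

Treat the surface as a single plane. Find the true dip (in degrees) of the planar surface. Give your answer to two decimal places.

Let the plane be z = a·E + b·N + c.
W-102−W-101: −152a + 91b = −7.8;  W-103−W-101: −34a + 139b = 81.1.
Solving gives a = 0.46935, b = 0.69826.
Gradient magnitude |∇z| = √(a² + b²) = √(0.22029 + 0.48757) = 0.84134.
True dip = arctan(0.84134) = 40.08°, dipping toward SW (azimuth ≈ 214°).

40.08°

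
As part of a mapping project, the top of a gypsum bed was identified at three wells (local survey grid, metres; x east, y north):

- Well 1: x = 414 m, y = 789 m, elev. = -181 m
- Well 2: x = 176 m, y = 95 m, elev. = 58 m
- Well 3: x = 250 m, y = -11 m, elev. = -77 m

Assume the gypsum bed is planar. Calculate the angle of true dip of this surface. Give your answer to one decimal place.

Let the plane be z = a·x + b·y + c.
Well 2−Well 1: −238a − 694b = 239;  Well 3−Well 1: −164a − 800b = 104.
Solving gives a = −1.55416, b = 0.18860.
Gradient magnitude |∇z| = √(a² + b²) = √(2.41542 + 0.03557) = 1.56556.
True dip = arctan(1.56556) = 57.4°, dipping toward E (azimuth ≈ 097°).

57.4°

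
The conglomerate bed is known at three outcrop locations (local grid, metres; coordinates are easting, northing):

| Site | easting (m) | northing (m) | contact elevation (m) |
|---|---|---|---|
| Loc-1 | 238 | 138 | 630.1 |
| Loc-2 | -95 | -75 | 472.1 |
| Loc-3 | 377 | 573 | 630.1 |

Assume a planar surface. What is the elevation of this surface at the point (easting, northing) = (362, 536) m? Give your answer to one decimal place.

628.2 m

Two edge vectors: Loc-1→Loc-2 = (-333, -213, -158), Loc-1→Loc-3 = (139, 435, 0).
Normal n = (Loc-1→Loc-2) × (Loc-1→Loc-3) = (68730, -21962, -115248).
So ∂z/∂easting = −n_x/n_z = 0.59637 and ∂z/∂northing = −n_y/n_z = −0.19056.
Intercept c from Loc-1: 630.1 − 141.94 + 26.30 = 514.46.
At (362, 536): z = 215.9 − 102.1 + 514.46 = 628.2 m.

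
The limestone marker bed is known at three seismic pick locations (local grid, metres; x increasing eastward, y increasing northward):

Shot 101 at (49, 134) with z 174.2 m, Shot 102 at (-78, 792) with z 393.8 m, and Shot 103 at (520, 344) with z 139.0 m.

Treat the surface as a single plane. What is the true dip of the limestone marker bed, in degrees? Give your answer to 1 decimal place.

Let the plane be z = a·x + b·y + c.
Shot 102−Shot 101: −127a + 658b = 219.6;  Shot 103−Shot 101: 471a + 210b = −35.2.
Solving gives a = −0.20582, b = 0.29401.
Gradient magnitude |∇z| = √(a² + b²) = √(0.04236 + 0.08644) = 0.35890.
True dip = arctan(0.35890) = 19.7°, dipping toward SE (azimuth ≈ 145°).

19.7°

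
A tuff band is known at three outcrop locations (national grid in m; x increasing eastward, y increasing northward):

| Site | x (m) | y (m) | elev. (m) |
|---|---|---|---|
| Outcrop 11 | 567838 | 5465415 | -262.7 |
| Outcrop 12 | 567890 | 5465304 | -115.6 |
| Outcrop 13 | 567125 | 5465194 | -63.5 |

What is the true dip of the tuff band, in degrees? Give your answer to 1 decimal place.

51.9°

Two edge vectors: Outcrop 11→Outcrop 12 = (52, -111, 147.1), Outcrop 11→Outcrop 13 = (-713, -221, 199.2).
Normal n = (Outcrop 11→Outcrop 12) × (Outcrop 11→Outcrop 13) = (10397.9, -115240.7, -90635).
So ∂z/∂x = −n_x/n_z = 0.11472 and ∂z/∂y = −n_y/n_z = −1.27148.
Gradient magnitude |∇z| = √(a² + b²) = √(0.01316 + 1.61666) = 1.27665.
True dip = arctan(1.27665) = 51.9°, dipping toward N (azimuth ≈ 355°).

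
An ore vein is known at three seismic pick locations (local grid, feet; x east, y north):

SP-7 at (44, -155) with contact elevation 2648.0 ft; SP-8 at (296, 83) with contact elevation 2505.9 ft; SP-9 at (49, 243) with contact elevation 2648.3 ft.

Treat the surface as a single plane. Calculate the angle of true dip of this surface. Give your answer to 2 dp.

Two edge vectors: SP-7→SP-8 = (252, 238, -142.1), SP-7→SP-9 = (5, 398, 0.3).
Normal n = (SP-7→SP-8) × (SP-7→SP-9) = (56627.2, -786.1, 99106).
So ∂z/∂x = −n_x/n_z = −0.57138 and ∂z/∂y = −n_y/n_z = 0.00793.
Gradient magnitude |∇z| = √(a² + b²) = √(0.32648 + 0.00006) = 0.57144.
True dip = arctan(0.57144) = 29.75°, dipping toward E (azimuth ≈ 091°).

29.75°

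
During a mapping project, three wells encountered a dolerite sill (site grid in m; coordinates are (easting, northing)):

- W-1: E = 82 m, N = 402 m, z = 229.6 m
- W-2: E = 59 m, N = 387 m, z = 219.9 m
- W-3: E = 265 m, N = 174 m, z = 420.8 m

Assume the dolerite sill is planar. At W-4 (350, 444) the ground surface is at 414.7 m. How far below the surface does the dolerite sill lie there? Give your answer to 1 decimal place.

28.5 m

Two edge vectors: W-1→W-2 = (-23, -15, -9.7), W-1→W-3 = (183, -228, 191.2).
Normal n = (W-1→W-2) × (W-1→W-3) = (-5079.6, 2622.5, 7989).
So ∂z/∂E = −n_x/n_z = 0.63582 and ∂z/∂N = −n_y/n_z = −0.32826.
Intercept c from W-1: 229.6 − 52.14 + 131.96 = 309.42.
At (350, 444): z_contact = 222.54 − 145.75 + 309.42 = 386.21 m.
Depth below ground = 414.7 − 386.21 = 28.5 m.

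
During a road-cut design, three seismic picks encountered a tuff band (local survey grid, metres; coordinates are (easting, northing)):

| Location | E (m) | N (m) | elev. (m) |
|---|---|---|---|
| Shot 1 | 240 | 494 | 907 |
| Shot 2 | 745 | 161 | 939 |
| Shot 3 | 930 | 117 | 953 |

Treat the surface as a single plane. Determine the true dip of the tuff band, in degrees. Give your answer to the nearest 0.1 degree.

5.0°

Let the plane be z = a·E + b·N + c.
Shot 2−Shot 1: 505a − 333b = 32;  Shot 3−Shot 1: 690a − 377b = 46.
Solving gives a = 0.08262, b = 0.02920.
Gradient magnitude |∇z| = √(a² + b²) = √(0.00683 + 0.00085) = 0.08763.
True dip = arctan(0.08763) = 5.0°, dipping toward WSW (azimuth ≈ 251°).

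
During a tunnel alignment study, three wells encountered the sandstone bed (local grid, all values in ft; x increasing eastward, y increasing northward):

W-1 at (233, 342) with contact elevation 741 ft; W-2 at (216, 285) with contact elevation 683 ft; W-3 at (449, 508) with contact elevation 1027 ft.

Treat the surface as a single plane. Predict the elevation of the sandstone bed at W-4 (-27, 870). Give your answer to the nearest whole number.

Let the plane be z = a·x + b·y + c.
W-2−W-1: −17a − 57b = −58;  W-3−W-1: 216a + 166b = 286.
Solving gives a = 0.70327, b = 0.80780.
Then c = 741 − a·233 − b·342 = 300.87.
At (-27, 870): z = −19.0 + 702.8 + 300.87 = 984.7 ft.

985 ft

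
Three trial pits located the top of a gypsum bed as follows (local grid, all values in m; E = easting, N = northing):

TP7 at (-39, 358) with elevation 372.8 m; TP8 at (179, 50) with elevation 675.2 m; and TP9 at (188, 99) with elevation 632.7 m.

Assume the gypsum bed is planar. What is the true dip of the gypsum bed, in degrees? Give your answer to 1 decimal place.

Let the plane be z = a·E + b·N + c.
TP8−TP7: 218a − 308b = 302.4;  TP9−TP7: 227a − 259b = 259.9.
Solving gives a = 0.12841, b = −0.89093.
Gradient magnitude |∇z| = √(a² + b²) = √(0.01649 + 0.79376) = 0.90014.
True dip = arctan(0.90014) = 42.0°, dipping toward N (azimuth ≈ 352°).

42.0°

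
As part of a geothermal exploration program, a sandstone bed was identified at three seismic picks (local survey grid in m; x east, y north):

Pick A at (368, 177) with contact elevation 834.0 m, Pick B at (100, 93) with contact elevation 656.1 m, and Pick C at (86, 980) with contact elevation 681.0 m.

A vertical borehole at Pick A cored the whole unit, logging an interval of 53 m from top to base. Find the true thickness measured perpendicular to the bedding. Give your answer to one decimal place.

44.4 m

Let the plane be z = a·x + b·y + c.
Pick B−Pick A: −268a − 84b = −177.9;  Pick C−Pick A: −282a + 803b = −153.
Solving gives a = 0.65178, b = 0.03836.
|∇z| = √(a²+b²) = 0.65291, so dip δ = arctan(0.65291) = 33.14°.
True thickness = vertical thickness × cos δ = 53 × cos 33.14° = 44.4 m.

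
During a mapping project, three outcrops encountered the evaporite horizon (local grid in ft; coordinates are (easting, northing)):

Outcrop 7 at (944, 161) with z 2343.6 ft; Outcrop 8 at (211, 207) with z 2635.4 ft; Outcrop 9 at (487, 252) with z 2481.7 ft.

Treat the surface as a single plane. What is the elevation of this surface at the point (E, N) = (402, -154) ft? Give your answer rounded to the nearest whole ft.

Two edge vectors: Outcrop 7→Outcrop 8 = (-733, 46, 291.8), Outcrop 7→Outcrop 9 = (-457, 91, 138.1).
Normal n = (Outcrop 7→Outcrop 8) × (Outcrop 7→Outcrop 9) = (-20201.2, -32125.3, -45681).
So ∂z/∂E = −n_x/n_z = −0.44222 and ∂z/∂N = −n_y/n_z = −0.70325.
Intercept c from Outcrop 7: 2343.6 + 417.46 + 113.22 = 2874.28.
At (402, -154): z = −177.8 + 108.3 + 2874.28 = 2804.8 ft.

2805 ft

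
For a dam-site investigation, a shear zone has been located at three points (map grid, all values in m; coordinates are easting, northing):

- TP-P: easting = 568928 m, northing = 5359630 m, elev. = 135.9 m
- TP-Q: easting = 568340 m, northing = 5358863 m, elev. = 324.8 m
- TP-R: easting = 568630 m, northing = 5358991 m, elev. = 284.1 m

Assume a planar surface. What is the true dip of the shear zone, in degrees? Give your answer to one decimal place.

12.1°

Two edge vectors: TP-P→TP-Q = (-588, -767, 188.9), TP-P→TP-R = (-298, -639, 148.2).
Normal n = (TP-P→TP-Q) × (TP-P→TP-R) = (7037.7, 30849.4, 147166).
So ∂z/∂easting = −n_x/n_z = −0.04782 and ∂z/∂northing = −n_y/n_z = −0.20962.
Gradient magnitude |∇z| = √(a² + b²) = √(0.00229 + 0.04394) = 0.21501.
True dip = arctan(0.21501) = 12.1°, dipping toward NNE (azimuth ≈ 013°).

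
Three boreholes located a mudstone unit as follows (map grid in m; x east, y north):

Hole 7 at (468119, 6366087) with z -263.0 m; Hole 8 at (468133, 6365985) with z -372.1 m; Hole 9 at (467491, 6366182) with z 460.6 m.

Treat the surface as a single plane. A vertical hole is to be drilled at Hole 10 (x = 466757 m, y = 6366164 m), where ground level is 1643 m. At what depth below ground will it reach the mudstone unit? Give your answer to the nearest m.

457 m

Two edge vectors: Hole 7→Hole 8 = (14, -102, -109.1), Hole 7→Hole 9 = (-628, 95, 723.6).
Normal n = (Hole 7→Hole 8) × (Hole 7→Hole 9) = (-63442.7, 58384.4, -62726).
So ∂z/∂x = −n_x/n_z = −1.01142588 and ∂z/∂y = −n_y/n_z = 0.93078468.
Intercept c from Hole 7: -263 + 473467.67 − 5925456.27 = −5452251.59.
At (466757, 6366164): z_contact = −472090.1 + 5925527.9 − 5452251.59 = 1186.2 m.
Depth below ground = 1643 − 1186.2 = 457 m.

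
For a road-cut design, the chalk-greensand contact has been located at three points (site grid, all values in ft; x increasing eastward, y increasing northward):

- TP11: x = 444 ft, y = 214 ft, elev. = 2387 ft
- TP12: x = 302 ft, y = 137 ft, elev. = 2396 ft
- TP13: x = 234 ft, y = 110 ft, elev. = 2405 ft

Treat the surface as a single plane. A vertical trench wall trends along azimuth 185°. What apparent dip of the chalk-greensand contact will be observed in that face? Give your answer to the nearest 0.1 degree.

24.0°

Two edge vectors: TP11→TP12 = (-142, -77, 9), TP11→TP13 = (-210, -104, 18).
Normal n = (TP11→TP12) × (TP11→TP13) = (-450, 666, -1402).
So ∂z/∂x = −n_x/n_z = −0.32097 and ∂z/∂y = −n_y/n_z = 0.47504.
Unit vector along 185° is (sin 185°, cos 185°) = (-0.0872, -0.9962).
Slope in that direction = a·(-0.0872) + b·(-0.9962) = −0.44525.
Apparent dip = arctan|0.44525| = 24.0° (true dip is 29.8°, so apparent ≤ true as expected).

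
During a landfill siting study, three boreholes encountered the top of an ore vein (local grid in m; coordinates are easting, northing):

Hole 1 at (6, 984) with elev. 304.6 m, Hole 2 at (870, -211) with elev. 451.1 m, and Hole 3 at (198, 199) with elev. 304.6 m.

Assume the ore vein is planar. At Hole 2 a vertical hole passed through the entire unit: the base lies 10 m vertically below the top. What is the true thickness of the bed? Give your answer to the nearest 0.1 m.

Let the plane be z = a·easting + b·northing + c.
Hole 2−Hole 1: 864a − 1195b = 146.5;  Hole 3−Hole 1: 192a − 785b = 0.
Solving gives a = 0.25624, b = 0.06267.
|∇z| = √(a²+b²) = 0.26380, so dip δ = arctan(0.26380) = 14.78°.
True thickness = vertical thickness × cos δ = 10 × cos 14.78° = 9.7 m.

9.7 m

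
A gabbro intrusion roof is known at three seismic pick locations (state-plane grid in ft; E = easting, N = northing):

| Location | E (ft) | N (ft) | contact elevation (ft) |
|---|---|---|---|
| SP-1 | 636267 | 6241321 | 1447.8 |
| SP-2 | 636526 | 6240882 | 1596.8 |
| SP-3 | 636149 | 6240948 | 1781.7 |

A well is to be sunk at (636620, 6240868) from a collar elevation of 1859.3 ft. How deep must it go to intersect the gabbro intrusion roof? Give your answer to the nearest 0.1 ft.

Let the plane be z = a·E + b·N + c.
SP-2−SP-1: 259a − 439b = 149;  SP-3−SP-1: −118a − 373b = 333.9.
Solving gives a = −0.613204725, b = −0.701184564.
Then c = 1447.8 − a·636267 − b·6241321 = 4767927.68.
At (636620, 6240868): z_contact = −390378.39 − 4376000.31 + 4767927.68 = 1548.98 ft.
Depth below ground = 1859.3 − 1548.98 = 310.3 ft.

310.3 ft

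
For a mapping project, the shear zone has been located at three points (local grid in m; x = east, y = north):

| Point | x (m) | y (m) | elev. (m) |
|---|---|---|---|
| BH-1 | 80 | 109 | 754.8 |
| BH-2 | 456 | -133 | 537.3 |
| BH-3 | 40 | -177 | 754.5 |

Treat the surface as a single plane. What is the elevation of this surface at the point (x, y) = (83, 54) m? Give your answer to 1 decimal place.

Let the plane be z = a·x + b·y + c.
BH-2−BH-1: 376a − 242b = −217.5;  BH-3−BH-1: −40a − 286b = −0.3.
Solving gives a = −0.53007, b = 0.07518.
Then c = 754.8 − a·80 − b·109 = 789.01.
At (83, 54): z = −44.0 + 4.1 + 789.01 = 749.1 m.

749.1 m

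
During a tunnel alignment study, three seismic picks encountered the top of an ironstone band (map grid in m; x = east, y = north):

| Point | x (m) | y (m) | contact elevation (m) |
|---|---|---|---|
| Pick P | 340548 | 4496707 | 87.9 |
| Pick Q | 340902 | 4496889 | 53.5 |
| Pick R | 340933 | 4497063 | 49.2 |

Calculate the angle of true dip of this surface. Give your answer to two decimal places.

Two edge vectors: Pick P→Pick Q = (354, 182, -34.4), Pick P→Pick R = (385, 356, -38.7).
Normal n = (Pick P→Pick Q) × (Pick P→Pick R) = (5203, 455.8, 55954).
So ∂z/∂x = −n_x/n_z = −0.09299 and ∂z/∂y = −n_y/n_z = −0.00815.
Gradient magnitude |∇z| = √(a² + b²) = √(0.00865 + 0.00007) = 0.09334.
True dip = arctan(0.09334) = 5.33°, dipping toward E (azimuth ≈ 085°).

5.33°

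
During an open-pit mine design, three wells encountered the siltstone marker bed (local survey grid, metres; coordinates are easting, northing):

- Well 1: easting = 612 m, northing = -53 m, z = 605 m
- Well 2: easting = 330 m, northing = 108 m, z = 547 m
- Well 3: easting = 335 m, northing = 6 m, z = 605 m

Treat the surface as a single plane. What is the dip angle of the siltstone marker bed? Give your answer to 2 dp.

Let the plane be z = a·easting + b·northing + c.
Well 2−Well 1: −282a + 161b = −58;  Well 3−Well 1: −277a + 59b = 0.
Solving gives a = −0.12239, b = −0.57463.
Gradient magnitude |∇z| = √(a² + b²) = √(0.01498 + 0.33020) = 0.58752.
True dip = arctan(0.58752) = 30.43°, dipping toward NNE (azimuth ≈ 012°).

30.43°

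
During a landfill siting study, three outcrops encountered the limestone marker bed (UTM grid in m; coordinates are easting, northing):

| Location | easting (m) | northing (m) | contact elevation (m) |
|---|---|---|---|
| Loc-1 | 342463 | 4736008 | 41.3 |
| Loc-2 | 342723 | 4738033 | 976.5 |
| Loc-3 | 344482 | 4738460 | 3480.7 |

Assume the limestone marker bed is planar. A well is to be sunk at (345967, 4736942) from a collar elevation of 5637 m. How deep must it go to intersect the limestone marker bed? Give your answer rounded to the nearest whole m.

Two edge vectors: Loc-1→Loc-2 = (260, 2025, 935.2), Loc-1→Loc-3 = (2019, 2452, 3439.4).
Normal n = (Loc-1→Loc-2) × (Loc-1→Loc-3) = (4671674.6, 993924.8, -3450955).
So ∂z/∂easting = −n_x/n_z = 1.35373385 and ∂z/∂northing = −n_y/n_z = 0.28801442.
Intercept c from Loc-1: 41.3 − 463603.76 − 1364038.59 = −1827601.05.
At (345967, 4736942): z_contact = 468347.2 + 1364307.6 − 1827601.05 = 5053.8 m.
Depth below ground = 5637 − 5053.8 = 583 m.

583 m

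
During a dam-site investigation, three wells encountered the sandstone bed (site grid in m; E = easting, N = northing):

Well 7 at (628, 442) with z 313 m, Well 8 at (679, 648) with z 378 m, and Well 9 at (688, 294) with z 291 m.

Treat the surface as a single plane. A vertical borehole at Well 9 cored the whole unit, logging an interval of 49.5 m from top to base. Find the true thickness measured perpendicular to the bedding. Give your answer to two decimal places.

Two edge vectors: Well 7→Well 8 = (51, 206, 65), Well 7→Well 9 = (60, -148, -22).
Normal n = (Well 7→Well 8) × (Well 7→Well 9) = (5088, 5022, -19908).
So ∂z/∂E = −n_x/n_z = 0.25558 and ∂z/∂N = −n_y/n_z = 0.25226.
|∇z| = √(a²+b²) = 0.35910, so dip δ = arctan(0.35910) = 19.75°.
True thickness = vertical thickness × cos δ = 49.5 × cos 19.75° = 46.59 m.

46.59 m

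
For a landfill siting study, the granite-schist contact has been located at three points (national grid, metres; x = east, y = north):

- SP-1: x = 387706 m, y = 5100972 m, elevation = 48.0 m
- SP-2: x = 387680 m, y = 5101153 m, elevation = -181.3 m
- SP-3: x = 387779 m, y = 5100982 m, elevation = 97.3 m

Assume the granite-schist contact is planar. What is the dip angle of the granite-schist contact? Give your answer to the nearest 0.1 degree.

54.8°

Two edge vectors: SP-1→SP-2 = (-26, 181, -229.3), SP-1→SP-3 = (73, 10, 49.3).
Normal n = (SP-1→SP-2) × (SP-1→SP-3) = (11216.3, -15457.1, -13473).
So ∂z/∂x = −n_x/n_z = 0.83250 and ∂z/∂y = −n_y/n_z = −1.14726.
Gradient magnitude |∇z| = √(a² + b²) = √(0.69306 + 1.31622) = 1.41749.
True dip = arctan(1.41749) = 54.8°, dipping toward NW (azimuth ≈ 324°).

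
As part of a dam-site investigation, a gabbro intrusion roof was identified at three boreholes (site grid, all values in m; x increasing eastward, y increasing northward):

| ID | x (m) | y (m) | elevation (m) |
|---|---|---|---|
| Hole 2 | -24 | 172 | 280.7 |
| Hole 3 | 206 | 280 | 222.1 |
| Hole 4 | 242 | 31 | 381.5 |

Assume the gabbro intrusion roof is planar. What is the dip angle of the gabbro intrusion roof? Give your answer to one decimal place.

32.4°

Let the plane be z = a·x + b·y + c.
Hole 3−Hole 2: 230a + 108b = −58.6;  Hole 4−Hole 2: 266a − 141b = 100.8.
Solving gives a = 0.04290, b = −0.63396.
Gradient magnitude |∇z| = √(a² + b²) = √(0.00184 + 0.40190) = 0.63541.
True dip = arctan(0.63541) = 32.4°, dipping toward N (azimuth ≈ 356°).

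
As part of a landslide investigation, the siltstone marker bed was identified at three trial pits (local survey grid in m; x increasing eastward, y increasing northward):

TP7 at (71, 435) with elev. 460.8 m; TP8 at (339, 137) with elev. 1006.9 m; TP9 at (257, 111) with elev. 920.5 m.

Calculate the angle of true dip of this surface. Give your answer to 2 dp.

55.34°

Two edge vectors: TP7→TP8 = (268, -298, 546.1), TP7→TP9 = (186, -324, 459.7).
Normal n = (TP7→TP8) × (TP7→TP9) = (39945.8, -21625, -31404).
So ∂z/∂x = −n_x/n_z = 1.27200 and ∂z/∂y = −n_y/n_z = −0.68861.
Gradient magnitude |∇z| = √(a² + b²) = √(1.61798 + 0.47418) = 1.44643.
True dip = arctan(1.44643) = 55.34°, dipping toward WNW (azimuth ≈ 298°).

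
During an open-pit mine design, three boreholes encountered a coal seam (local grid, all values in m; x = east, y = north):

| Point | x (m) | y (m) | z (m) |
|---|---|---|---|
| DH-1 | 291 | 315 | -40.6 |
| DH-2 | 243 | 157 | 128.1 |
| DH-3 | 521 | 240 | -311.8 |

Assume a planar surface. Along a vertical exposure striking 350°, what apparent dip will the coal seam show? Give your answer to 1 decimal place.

Two edge vectors: DH-1→DH-2 = (-48, -158, 168.7), DH-1→DH-3 = (230, -75, -271.2).
Normal n = (DH-1→DH-2) × (DH-1→DH-3) = (55502.1, 25783.4, 39940).
So ∂z/∂x = −n_x/n_z = −1.38964 and ∂z/∂y = −n_y/n_z = −0.64555.
Unit vector along 350° is (sin 350°, cos 350°) = (-0.1736, 0.9848).
Slope in that direction = a·(-0.1736) + b·(0.9848) = −0.39444.
Apparent dip = arctan|0.39444| = 21.5° (true dip is 56.9°, so apparent ≤ true as expected).

21.5°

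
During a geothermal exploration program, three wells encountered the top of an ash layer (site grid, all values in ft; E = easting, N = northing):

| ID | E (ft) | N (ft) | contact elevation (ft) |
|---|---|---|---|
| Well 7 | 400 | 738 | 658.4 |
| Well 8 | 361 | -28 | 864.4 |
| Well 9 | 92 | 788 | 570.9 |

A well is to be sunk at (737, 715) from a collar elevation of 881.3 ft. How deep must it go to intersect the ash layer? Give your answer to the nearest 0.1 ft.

Two edge vectors: Well 7→Well 8 = (-39, -766, 206), Well 7→Well 9 = (-308, 50, -87.5).
Normal n = (Well 7→Well 8) × (Well 7→Well 9) = (56725, -66860.5, -237878).
So ∂z/∂E = −n_x/n_z = 0.23846 and ∂z/∂N = −n_y/n_z = −0.28107.
Intercept c from Well 7: 658.4 − 95.39 + 207.43 = 770.45.
At (737, 715): z_contact = 175.75 − 200.97 + 770.45 = 745.23 ft.
Depth below ground = 881.3 − 745.23 = 136.1 ft.

136.1 ft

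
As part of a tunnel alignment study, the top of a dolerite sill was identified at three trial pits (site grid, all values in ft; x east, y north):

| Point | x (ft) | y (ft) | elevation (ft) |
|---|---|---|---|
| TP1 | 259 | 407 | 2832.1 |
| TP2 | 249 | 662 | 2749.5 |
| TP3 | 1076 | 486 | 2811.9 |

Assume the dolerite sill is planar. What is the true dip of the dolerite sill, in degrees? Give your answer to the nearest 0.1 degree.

Let the plane be z = a·x + b·y + c.
TP2−TP1: −10a + 255b = −82.6;  TP3−TP1: 817a + 79b = −20.2.
Solving gives a = 0.00657, b = −0.32366.
Gradient magnitude |∇z| = √(a² + b²) = √(0.00004 + 0.10476) = 0.32373.
True dip = arctan(0.32373) = 17.9°, dipping toward N (azimuth ≈ 359°).

17.9°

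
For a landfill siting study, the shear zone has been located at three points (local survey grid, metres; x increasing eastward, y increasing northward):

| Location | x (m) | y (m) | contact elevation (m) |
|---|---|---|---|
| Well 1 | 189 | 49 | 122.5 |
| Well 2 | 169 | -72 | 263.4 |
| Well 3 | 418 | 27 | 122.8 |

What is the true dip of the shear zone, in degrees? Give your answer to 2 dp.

49.03°

Let the plane be z = a·x + b·y + c.
Well 2−Well 1: −20a − 121b = 140.9;  Well 3−Well 1: 229a − 22b = 0.3.
Solving gives a = −0.10883, b = −1.14647.
Gradient magnitude |∇z| = √(a² + b²) = √(0.01184 + 1.31440) = 1.15163.
True dip = arctan(1.15163) = 49.03°, dipping toward N (azimuth ≈ 005°).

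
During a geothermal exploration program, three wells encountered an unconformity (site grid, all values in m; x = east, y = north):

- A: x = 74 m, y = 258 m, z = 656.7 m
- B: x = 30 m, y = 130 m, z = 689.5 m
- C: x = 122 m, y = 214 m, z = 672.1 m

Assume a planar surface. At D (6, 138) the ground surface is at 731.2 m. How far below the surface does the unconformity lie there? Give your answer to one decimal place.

Two edge vectors: A→B = (-44, -128, 32.8), A→C = (48, -44, 15.4).
Normal n = (A→B) × (A→C) = (-528, 2252, 8080).
So ∂z/∂x = −n_x/n_z = 0.06535 and ∂z/∂y = −n_y/n_z = −0.27871.
Intercept c from A: 656.7 − 4.84 + 71.91 = 723.77.
At (6, 138): z_contact = 0.39 − 38.46 + 723.77 = 685.70 m.
Depth below ground = 731.2 − 685.70 = 45.5 m.

45.5 m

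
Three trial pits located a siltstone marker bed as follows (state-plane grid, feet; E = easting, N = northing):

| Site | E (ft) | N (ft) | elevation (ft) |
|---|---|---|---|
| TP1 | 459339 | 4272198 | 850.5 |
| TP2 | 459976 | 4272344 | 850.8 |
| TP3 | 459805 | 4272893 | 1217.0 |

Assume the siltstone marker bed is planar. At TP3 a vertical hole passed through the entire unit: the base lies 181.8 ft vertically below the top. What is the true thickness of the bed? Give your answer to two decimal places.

Two edge vectors: TP1→TP2 = (637, 146, 0.3), TP1→TP3 = (466, 695, 366.5).
Normal n = (TP1→TP2) × (TP1→TP3) = (53300.5, -233320.7, 374679).
So ∂z/∂E = −n_x/n_z = −0.14226 and ∂z/∂N = −n_y/n_z = 0.62272.
|∇z| = √(a²+b²) = 0.63876, so dip δ = arctan(0.63876) = 32.57°.
True thickness = vertical thickness × cos δ = 181.8 × cos 32.57° = 153.21 ft.

153.21 ft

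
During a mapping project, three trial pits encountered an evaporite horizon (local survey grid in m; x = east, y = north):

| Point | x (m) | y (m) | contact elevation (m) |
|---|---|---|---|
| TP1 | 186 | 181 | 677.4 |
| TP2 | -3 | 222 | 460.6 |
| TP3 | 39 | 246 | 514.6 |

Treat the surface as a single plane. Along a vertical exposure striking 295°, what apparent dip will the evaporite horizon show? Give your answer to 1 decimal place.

Two edge vectors: TP1→TP2 = (-189, 41, -216.8), TP1→TP3 = (-147, 65, -162.8).
Normal n = (TP1→TP2) × (TP1→TP3) = (7417.2, 1100.4, -6258).
So ∂z/∂x = −n_x/n_z = 1.18523 and ∂z/∂y = −n_y/n_z = 0.17584.
Unit vector along 295° is (sin 295°, cos 295°) = (-0.9063, 0.4226).
Slope in that direction = a·(-0.9063) + b·(0.4226) = −0.99987.
Apparent dip = arctan|0.99987| = 45.0° (true dip is 50.2°, so apparent ≤ true as expected).

45.0°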